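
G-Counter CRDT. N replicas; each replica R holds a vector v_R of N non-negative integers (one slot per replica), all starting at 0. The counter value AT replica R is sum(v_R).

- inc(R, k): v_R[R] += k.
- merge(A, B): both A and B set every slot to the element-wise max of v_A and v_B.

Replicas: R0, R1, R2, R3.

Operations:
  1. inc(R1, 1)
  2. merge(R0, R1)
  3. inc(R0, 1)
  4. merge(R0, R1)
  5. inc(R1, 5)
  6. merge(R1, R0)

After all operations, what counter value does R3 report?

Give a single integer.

Answer: 0

Derivation:
Op 1: inc R1 by 1 -> R1=(0,1,0,0) value=1
Op 2: merge R0<->R1 -> R0=(0,1,0,0) R1=(0,1,0,0)
Op 3: inc R0 by 1 -> R0=(1,1,0,0) value=2
Op 4: merge R0<->R1 -> R0=(1,1,0,0) R1=(1,1,0,0)
Op 5: inc R1 by 5 -> R1=(1,6,0,0) value=7
Op 6: merge R1<->R0 -> R1=(1,6,0,0) R0=(1,6,0,0)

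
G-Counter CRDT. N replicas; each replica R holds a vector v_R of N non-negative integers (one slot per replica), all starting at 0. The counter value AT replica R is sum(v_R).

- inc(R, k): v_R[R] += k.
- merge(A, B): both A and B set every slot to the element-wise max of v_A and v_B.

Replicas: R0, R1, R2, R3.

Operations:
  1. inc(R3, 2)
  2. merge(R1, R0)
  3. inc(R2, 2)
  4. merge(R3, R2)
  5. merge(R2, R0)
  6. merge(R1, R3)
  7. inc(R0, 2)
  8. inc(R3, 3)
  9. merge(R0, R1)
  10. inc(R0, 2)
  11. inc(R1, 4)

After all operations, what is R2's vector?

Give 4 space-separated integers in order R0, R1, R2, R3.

Op 1: inc R3 by 2 -> R3=(0,0,0,2) value=2
Op 2: merge R1<->R0 -> R1=(0,0,0,0) R0=(0,0,0,0)
Op 3: inc R2 by 2 -> R2=(0,0,2,0) value=2
Op 4: merge R3<->R2 -> R3=(0,0,2,2) R2=(0,0,2,2)
Op 5: merge R2<->R0 -> R2=(0,0,2,2) R0=(0,0,2,2)
Op 6: merge R1<->R3 -> R1=(0,0,2,2) R3=(0,0,2,2)
Op 7: inc R0 by 2 -> R0=(2,0,2,2) value=6
Op 8: inc R3 by 3 -> R3=(0,0,2,5) value=7
Op 9: merge R0<->R1 -> R0=(2,0,2,2) R1=(2,0,2,2)
Op 10: inc R0 by 2 -> R0=(4,0,2,2) value=8
Op 11: inc R1 by 4 -> R1=(2,4,2,2) value=10

Answer: 0 0 2 2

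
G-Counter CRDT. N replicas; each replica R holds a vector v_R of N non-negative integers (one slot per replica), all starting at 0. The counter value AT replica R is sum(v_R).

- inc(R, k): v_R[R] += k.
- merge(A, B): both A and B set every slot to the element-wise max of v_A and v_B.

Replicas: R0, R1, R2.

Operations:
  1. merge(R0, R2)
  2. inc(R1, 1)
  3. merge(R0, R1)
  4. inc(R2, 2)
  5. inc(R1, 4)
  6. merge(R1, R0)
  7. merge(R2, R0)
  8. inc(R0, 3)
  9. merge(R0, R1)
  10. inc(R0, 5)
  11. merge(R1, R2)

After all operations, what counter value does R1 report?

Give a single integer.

Op 1: merge R0<->R2 -> R0=(0,0,0) R2=(0,0,0)
Op 2: inc R1 by 1 -> R1=(0,1,0) value=1
Op 3: merge R0<->R1 -> R0=(0,1,0) R1=(0,1,0)
Op 4: inc R2 by 2 -> R2=(0,0,2) value=2
Op 5: inc R1 by 4 -> R1=(0,5,0) value=5
Op 6: merge R1<->R0 -> R1=(0,5,0) R0=(0,5,0)
Op 7: merge R2<->R0 -> R2=(0,5,2) R0=(0,5,2)
Op 8: inc R0 by 3 -> R0=(3,5,2) value=10
Op 9: merge R0<->R1 -> R0=(3,5,2) R1=(3,5,2)
Op 10: inc R0 by 5 -> R0=(8,5,2) value=15
Op 11: merge R1<->R2 -> R1=(3,5,2) R2=(3,5,2)

Answer: 10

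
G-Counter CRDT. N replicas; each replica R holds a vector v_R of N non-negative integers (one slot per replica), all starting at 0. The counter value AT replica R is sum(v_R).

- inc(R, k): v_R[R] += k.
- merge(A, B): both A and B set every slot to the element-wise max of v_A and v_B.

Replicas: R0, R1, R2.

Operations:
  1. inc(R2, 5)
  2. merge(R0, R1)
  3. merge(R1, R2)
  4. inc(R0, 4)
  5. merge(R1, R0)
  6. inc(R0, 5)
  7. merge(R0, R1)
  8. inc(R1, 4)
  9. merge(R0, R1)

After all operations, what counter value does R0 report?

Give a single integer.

Op 1: inc R2 by 5 -> R2=(0,0,5) value=5
Op 2: merge R0<->R1 -> R0=(0,0,0) R1=(0,0,0)
Op 3: merge R1<->R2 -> R1=(0,0,5) R2=(0,0,5)
Op 4: inc R0 by 4 -> R0=(4,0,0) value=4
Op 5: merge R1<->R0 -> R1=(4,0,5) R0=(4,0,5)
Op 6: inc R0 by 5 -> R0=(9,0,5) value=14
Op 7: merge R0<->R1 -> R0=(9,0,5) R1=(9,0,5)
Op 8: inc R1 by 4 -> R1=(9,4,5) value=18
Op 9: merge R0<->R1 -> R0=(9,4,5) R1=(9,4,5)

Answer: 18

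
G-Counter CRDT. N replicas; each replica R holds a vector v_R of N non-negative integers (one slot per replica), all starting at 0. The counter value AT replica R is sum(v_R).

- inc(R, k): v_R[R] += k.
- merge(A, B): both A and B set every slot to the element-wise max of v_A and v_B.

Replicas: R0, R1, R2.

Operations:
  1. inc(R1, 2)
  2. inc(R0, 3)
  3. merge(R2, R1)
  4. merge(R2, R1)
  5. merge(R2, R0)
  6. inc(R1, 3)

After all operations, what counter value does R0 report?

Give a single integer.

Answer: 5

Derivation:
Op 1: inc R1 by 2 -> R1=(0,2,0) value=2
Op 2: inc R0 by 3 -> R0=(3,0,0) value=3
Op 3: merge R2<->R1 -> R2=(0,2,0) R1=(0,2,0)
Op 4: merge R2<->R1 -> R2=(0,2,0) R1=(0,2,0)
Op 5: merge R2<->R0 -> R2=(3,2,0) R0=(3,2,0)
Op 6: inc R1 by 3 -> R1=(0,5,0) value=5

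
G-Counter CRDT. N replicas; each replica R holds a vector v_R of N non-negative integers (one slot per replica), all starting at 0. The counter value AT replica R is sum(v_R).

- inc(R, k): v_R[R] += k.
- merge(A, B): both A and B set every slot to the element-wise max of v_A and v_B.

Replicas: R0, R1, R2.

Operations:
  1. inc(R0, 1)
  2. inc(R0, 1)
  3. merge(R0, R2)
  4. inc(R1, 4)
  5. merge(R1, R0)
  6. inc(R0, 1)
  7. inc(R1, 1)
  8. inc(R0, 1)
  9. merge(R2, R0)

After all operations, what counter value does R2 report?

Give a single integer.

Op 1: inc R0 by 1 -> R0=(1,0,0) value=1
Op 2: inc R0 by 1 -> R0=(2,0,0) value=2
Op 3: merge R0<->R2 -> R0=(2,0,0) R2=(2,0,0)
Op 4: inc R1 by 4 -> R1=(0,4,0) value=4
Op 5: merge R1<->R0 -> R1=(2,4,0) R0=(2,4,0)
Op 6: inc R0 by 1 -> R0=(3,4,0) value=7
Op 7: inc R1 by 1 -> R1=(2,5,0) value=7
Op 8: inc R0 by 1 -> R0=(4,4,0) value=8
Op 9: merge R2<->R0 -> R2=(4,4,0) R0=(4,4,0)

Answer: 8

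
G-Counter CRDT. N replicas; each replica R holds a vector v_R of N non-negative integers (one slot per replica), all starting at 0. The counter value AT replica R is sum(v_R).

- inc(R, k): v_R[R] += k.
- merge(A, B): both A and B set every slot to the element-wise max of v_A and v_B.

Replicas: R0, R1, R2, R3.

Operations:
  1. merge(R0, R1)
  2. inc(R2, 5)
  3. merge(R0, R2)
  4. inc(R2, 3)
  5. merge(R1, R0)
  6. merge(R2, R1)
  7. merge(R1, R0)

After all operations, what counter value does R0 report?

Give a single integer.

Op 1: merge R0<->R1 -> R0=(0,0,0,0) R1=(0,0,0,0)
Op 2: inc R2 by 5 -> R2=(0,0,5,0) value=5
Op 3: merge R0<->R2 -> R0=(0,0,5,0) R2=(0,0,5,0)
Op 4: inc R2 by 3 -> R2=(0,0,8,0) value=8
Op 5: merge R1<->R0 -> R1=(0,0,5,0) R0=(0,0,5,0)
Op 6: merge R2<->R1 -> R2=(0,0,8,0) R1=(0,0,8,0)
Op 7: merge R1<->R0 -> R1=(0,0,8,0) R0=(0,0,8,0)

Answer: 8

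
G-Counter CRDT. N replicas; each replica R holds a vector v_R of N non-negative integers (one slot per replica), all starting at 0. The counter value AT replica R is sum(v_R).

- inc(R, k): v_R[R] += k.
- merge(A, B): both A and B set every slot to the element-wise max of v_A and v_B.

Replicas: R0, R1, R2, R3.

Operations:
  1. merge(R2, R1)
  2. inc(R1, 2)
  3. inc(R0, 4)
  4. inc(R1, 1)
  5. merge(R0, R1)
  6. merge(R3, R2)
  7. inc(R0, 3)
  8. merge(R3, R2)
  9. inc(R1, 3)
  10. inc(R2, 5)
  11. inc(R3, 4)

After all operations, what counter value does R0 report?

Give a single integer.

Answer: 10

Derivation:
Op 1: merge R2<->R1 -> R2=(0,0,0,0) R1=(0,0,0,0)
Op 2: inc R1 by 2 -> R1=(0,2,0,0) value=2
Op 3: inc R0 by 4 -> R0=(4,0,0,0) value=4
Op 4: inc R1 by 1 -> R1=(0,3,0,0) value=3
Op 5: merge R0<->R1 -> R0=(4,3,0,0) R1=(4,3,0,0)
Op 6: merge R3<->R2 -> R3=(0,0,0,0) R2=(0,0,0,0)
Op 7: inc R0 by 3 -> R0=(7,3,0,0) value=10
Op 8: merge R3<->R2 -> R3=(0,0,0,0) R2=(0,0,0,0)
Op 9: inc R1 by 3 -> R1=(4,6,0,0) value=10
Op 10: inc R2 by 5 -> R2=(0,0,5,0) value=5
Op 11: inc R3 by 4 -> R3=(0,0,0,4) value=4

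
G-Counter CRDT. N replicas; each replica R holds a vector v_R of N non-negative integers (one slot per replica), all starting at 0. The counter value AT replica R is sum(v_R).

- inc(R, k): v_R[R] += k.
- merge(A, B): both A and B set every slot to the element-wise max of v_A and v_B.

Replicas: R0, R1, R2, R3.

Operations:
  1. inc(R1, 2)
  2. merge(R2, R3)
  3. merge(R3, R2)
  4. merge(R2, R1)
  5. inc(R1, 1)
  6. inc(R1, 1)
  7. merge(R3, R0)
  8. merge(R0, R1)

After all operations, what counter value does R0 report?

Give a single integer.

Op 1: inc R1 by 2 -> R1=(0,2,0,0) value=2
Op 2: merge R2<->R3 -> R2=(0,0,0,0) R3=(0,0,0,0)
Op 3: merge R3<->R2 -> R3=(0,0,0,0) R2=(0,0,0,0)
Op 4: merge R2<->R1 -> R2=(0,2,0,0) R1=(0,2,0,0)
Op 5: inc R1 by 1 -> R1=(0,3,0,0) value=3
Op 6: inc R1 by 1 -> R1=(0,4,0,0) value=4
Op 7: merge R3<->R0 -> R3=(0,0,0,0) R0=(0,0,0,0)
Op 8: merge R0<->R1 -> R0=(0,4,0,0) R1=(0,4,0,0)

Answer: 4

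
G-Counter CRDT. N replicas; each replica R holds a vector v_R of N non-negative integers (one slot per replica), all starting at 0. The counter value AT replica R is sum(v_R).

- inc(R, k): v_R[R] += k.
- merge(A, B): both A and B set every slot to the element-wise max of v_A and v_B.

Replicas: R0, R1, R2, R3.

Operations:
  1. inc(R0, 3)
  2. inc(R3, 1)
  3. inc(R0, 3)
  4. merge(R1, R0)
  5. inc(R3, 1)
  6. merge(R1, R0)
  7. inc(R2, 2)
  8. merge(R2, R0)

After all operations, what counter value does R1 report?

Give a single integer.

Answer: 6

Derivation:
Op 1: inc R0 by 3 -> R0=(3,0,0,0) value=3
Op 2: inc R3 by 1 -> R3=(0,0,0,1) value=1
Op 3: inc R0 by 3 -> R0=(6,0,0,0) value=6
Op 4: merge R1<->R0 -> R1=(6,0,0,0) R0=(6,0,0,0)
Op 5: inc R3 by 1 -> R3=(0,0,0,2) value=2
Op 6: merge R1<->R0 -> R1=(6,0,0,0) R0=(6,0,0,0)
Op 7: inc R2 by 2 -> R2=(0,0,2,0) value=2
Op 8: merge R2<->R0 -> R2=(6,0,2,0) R0=(6,0,2,0)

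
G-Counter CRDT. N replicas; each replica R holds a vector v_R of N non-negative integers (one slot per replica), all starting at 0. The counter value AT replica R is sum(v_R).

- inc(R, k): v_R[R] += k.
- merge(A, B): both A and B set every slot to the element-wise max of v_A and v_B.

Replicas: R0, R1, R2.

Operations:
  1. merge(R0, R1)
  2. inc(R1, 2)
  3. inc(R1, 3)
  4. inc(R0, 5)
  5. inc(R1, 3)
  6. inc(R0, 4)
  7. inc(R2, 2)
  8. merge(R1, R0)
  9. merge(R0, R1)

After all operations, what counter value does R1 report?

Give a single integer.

Answer: 17

Derivation:
Op 1: merge R0<->R1 -> R0=(0,0,0) R1=(0,0,0)
Op 2: inc R1 by 2 -> R1=(0,2,0) value=2
Op 3: inc R1 by 3 -> R1=(0,5,0) value=5
Op 4: inc R0 by 5 -> R0=(5,0,0) value=5
Op 5: inc R1 by 3 -> R1=(0,8,0) value=8
Op 6: inc R0 by 4 -> R0=(9,0,0) value=9
Op 7: inc R2 by 2 -> R2=(0,0,2) value=2
Op 8: merge R1<->R0 -> R1=(9,8,0) R0=(9,8,0)
Op 9: merge R0<->R1 -> R0=(9,8,0) R1=(9,8,0)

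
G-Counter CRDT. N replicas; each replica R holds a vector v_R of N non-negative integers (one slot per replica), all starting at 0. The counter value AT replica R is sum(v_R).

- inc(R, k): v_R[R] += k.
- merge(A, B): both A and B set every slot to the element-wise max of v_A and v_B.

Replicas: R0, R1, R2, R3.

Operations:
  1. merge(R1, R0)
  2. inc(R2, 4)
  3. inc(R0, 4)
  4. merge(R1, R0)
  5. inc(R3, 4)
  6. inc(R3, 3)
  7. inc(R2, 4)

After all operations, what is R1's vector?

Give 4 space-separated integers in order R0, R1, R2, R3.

Op 1: merge R1<->R0 -> R1=(0,0,0,0) R0=(0,0,0,0)
Op 2: inc R2 by 4 -> R2=(0,0,4,0) value=4
Op 3: inc R0 by 4 -> R0=(4,0,0,0) value=4
Op 4: merge R1<->R0 -> R1=(4,0,0,0) R0=(4,0,0,0)
Op 5: inc R3 by 4 -> R3=(0,0,0,4) value=4
Op 6: inc R3 by 3 -> R3=(0,0,0,7) value=7
Op 7: inc R2 by 4 -> R2=(0,0,8,0) value=8

Answer: 4 0 0 0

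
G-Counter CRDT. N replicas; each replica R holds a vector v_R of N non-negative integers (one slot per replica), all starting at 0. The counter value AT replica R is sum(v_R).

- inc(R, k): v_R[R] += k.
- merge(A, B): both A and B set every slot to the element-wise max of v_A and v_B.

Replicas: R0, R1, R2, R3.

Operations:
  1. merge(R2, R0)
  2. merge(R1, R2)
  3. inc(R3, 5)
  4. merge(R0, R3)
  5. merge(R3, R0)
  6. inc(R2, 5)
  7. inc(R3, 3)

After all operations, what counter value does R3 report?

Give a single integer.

Answer: 8

Derivation:
Op 1: merge R2<->R0 -> R2=(0,0,0,0) R0=(0,0,0,0)
Op 2: merge R1<->R2 -> R1=(0,0,0,0) R2=(0,0,0,0)
Op 3: inc R3 by 5 -> R3=(0,0,0,5) value=5
Op 4: merge R0<->R3 -> R0=(0,0,0,5) R3=(0,0,0,5)
Op 5: merge R3<->R0 -> R3=(0,0,0,5) R0=(0,0,0,5)
Op 6: inc R2 by 5 -> R2=(0,0,5,0) value=5
Op 7: inc R3 by 3 -> R3=(0,0,0,8) value=8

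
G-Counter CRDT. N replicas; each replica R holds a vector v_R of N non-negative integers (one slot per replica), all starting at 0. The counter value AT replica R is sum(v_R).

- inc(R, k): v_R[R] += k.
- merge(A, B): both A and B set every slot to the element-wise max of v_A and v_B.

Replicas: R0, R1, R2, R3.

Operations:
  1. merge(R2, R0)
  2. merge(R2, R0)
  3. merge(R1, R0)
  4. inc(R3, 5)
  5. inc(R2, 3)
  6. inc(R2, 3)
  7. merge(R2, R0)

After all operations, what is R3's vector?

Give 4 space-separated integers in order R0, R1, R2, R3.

Answer: 0 0 0 5

Derivation:
Op 1: merge R2<->R0 -> R2=(0,0,0,0) R0=(0,0,0,0)
Op 2: merge R2<->R0 -> R2=(0,0,0,0) R0=(0,0,0,0)
Op 3: merge R1<->R0 -> R1=(0,0,0,0) R0=(0,0,0,0)
Op 4: inc R3 by 5 -> R3=(0,0,0,5) value=5
Op 5: inc R2 by 3 -> R2=(0,0,3,0) value=3
Op 6: inc R2 by 3 -> R2=(0,0,6,0) value=6
Op 7: merge R2<->R0 -> R2=(0,0,6,0) R0=(0,0,6,0)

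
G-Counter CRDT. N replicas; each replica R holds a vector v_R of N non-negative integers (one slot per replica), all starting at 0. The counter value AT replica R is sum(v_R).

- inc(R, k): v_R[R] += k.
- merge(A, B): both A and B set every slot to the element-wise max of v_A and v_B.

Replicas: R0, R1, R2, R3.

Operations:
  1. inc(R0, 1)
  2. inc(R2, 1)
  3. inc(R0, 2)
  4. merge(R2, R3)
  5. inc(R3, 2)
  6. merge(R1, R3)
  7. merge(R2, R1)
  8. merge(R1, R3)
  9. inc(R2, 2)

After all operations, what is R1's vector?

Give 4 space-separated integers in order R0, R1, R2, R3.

Answer: 0 0 1 2

Derivation:
Op 1: inc R0 by 1 -> R0=(1,0,0,0) value=1
Op 2: inc R2 by 1 -> R2=(0,0,1,0) value=1
Op 3: inc R0 by 2 -> R0=(3,0,0,0) value=3
Op 4: merge R2<->R3 -> R2=(0,0,1,0) R3=(0,0,1,0)
Op 5: inc R3 by 2 -> R3=(0,0,1,2) value=3
Op 6: merge R1<->R3 -> R1=(0,0,1,2) R3=(0,0,1,2)
Op 7: merge R2<->R1 -> R2=(0,0,1,2) R1=(0,0,1,2)
Op 8: merge R1<->R3 -> R1=(0,0,1,2) R3=(0,0,1,2)
Op 9: inc R2 by 2 -> R2=(0,0,3,2) value=5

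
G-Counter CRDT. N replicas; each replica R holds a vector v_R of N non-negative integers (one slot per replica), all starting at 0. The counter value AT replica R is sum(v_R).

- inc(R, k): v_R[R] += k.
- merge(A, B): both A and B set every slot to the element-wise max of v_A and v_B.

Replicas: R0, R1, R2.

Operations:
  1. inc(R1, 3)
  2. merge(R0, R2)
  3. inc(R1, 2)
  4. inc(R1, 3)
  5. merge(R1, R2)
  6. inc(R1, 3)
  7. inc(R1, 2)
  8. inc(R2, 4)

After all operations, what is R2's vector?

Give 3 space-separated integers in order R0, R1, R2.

Op 1: inc R1 by 3 -> R1=(0,3,0) value=3
Op 2: merge R0<->R2 -> R0=(0,0,0) R2=(0,0,0)
Op 3: inc R1 by 2 -> R1=(0,5,0) value=5
Op 4: inc R1 by 3 -> R1=(0,8,0) value=8
Op 5: merge R1<->R2 -> R1=(0,8,0) R2=(0,8,0)
Op 6: inc R1 by 3 -> R1=(0,11,0) value=11
Op 7: inc R1 by 2 -> R1=(0,13,0) value=13
Op 8: inc R2 by 4 -> R2=(0,8,4) value=12

Answer: 0 8 4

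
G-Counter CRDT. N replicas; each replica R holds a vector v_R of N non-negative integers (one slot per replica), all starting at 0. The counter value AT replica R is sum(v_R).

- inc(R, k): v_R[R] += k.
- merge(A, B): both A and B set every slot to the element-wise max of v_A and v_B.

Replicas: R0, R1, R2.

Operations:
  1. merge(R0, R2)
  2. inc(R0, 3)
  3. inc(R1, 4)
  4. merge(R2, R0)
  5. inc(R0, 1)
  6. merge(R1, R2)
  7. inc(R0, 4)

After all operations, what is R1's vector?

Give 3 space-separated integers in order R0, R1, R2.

Op 1: merge R0<->R2 -> R0=(0,0,0) R2=(0,0,0)
Op 2: inc R0 by 3 -> R0=(3,0,0) value=3
Op 3: inc R1 by 4 -> R1=(0,4,0) value=4
Op 4: merge R2<->R0 -> R2=(3,0,0) R0=(3,0,0)
Op 5: inc R0 by 1 -> R0=(4,0,0) value=4
Op 6: merge R1<->R2 -> R1=(3,4,0) R2=(3,4,0)
Op 7: inc R0 by 4 -> R0=(8,0,0) value=8

Answer: 3 4 0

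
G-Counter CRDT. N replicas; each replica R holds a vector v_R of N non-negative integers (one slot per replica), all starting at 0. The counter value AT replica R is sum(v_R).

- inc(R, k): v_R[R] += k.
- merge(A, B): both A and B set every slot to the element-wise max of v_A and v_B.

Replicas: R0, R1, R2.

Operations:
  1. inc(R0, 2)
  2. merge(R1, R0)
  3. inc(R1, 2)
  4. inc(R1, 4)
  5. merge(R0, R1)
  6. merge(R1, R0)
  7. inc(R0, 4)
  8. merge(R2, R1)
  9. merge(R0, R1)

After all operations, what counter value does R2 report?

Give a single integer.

Answer: 8

Derivation:
Op 1: inc R0 by 2 -> R0=(2,0,0) value=2
Op 2: merge R1<->R0 -> R1=(2,0,0) R0=(2,0,0)
Op 3: inc R1 by 2 -> R1=(2,2,0) value=4
Op 4: inc R1 by 4 -> R1=(2,6,0) value=8
Op 5: merge R0<->R1 -> R0=(2,6,0) R1=(2,6,0)
Op 6: merge R1<->R0 -> R1=(2,6,0) R0=(2,6,0)
Op 7: inc R0 by 4 -> R0=(6,6,0) value=12
Op 8: merge R2<->R1 -> R2=(2,6,0) R1=(2,6,0)
Op 9: merge R0<->R1 -> R0=(6,6,0) R1=(6,6,0)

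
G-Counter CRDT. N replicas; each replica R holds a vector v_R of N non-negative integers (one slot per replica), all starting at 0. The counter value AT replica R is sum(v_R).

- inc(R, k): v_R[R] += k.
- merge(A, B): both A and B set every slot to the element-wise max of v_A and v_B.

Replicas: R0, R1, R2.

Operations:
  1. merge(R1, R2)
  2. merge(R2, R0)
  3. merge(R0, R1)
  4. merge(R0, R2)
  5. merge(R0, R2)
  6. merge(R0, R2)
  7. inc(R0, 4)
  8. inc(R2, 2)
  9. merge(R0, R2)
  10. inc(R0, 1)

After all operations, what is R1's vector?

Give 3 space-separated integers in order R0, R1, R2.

Answer: 0 0 0

Derivation:
Op 1: merge R1<->R2 -> R1=(0,0,0) R2=(0,0,0)
Op 2: merge R2<->R0 -> R2=(0,0,0) R0=(0,0,0)
Op 3: merge R0<->R1 -> R0=(0,0,0) R1=(0,0,0)
Op 4: merge R0<->R2 -> R0=(0,0,0) R2=(0,0,0)
Op 5: merge R0<->R2 -> R0=(0,0,0) R2=(0,0,0)
Op 6: merge R0<->R2 -> R0=(0,0,0) R2=(0,0,0)
Op 7: inc R0 by 4 -> R0=(4,0,0) value=4
Op 8: inc R2 by 2 -> R2=(0,0,2) value=2
Op 9: merge R0<->R2 -> R0=(4,0,2) R2=(4,0,2)
Op 10: inc R0 by 1 -> R0=(5,0,2) value=7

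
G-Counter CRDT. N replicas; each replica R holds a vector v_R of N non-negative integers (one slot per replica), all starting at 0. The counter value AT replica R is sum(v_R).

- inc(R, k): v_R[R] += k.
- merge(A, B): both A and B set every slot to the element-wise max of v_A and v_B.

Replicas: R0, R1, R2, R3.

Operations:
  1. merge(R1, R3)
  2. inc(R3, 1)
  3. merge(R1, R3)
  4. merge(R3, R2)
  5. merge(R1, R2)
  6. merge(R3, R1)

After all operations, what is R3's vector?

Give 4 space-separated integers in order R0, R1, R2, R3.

Answer: 0 0 0 1

Derivation:
Op 1: merge R1<->R3 -> R1=(0,0,0,0) R3=(0,0,0,0)
Op 2: inc R3 by 1 -> R3=(0,0,0,1) value=1
Op 3: merge R1<->R3 -> R1=(0,0,0,1) R3=(0,0,0,1)
Op 4: merge R3<->R2 -> R3=(0,0,0,1) R2=(0,0,0,1)
Op 5: merge R1<->R2 -> R1=(0,0,0,1) R2=(0,0,0,1)
Op 6: merge R3<->R1 -> R3=(0,0,0,1) R1=(0,0,0,1)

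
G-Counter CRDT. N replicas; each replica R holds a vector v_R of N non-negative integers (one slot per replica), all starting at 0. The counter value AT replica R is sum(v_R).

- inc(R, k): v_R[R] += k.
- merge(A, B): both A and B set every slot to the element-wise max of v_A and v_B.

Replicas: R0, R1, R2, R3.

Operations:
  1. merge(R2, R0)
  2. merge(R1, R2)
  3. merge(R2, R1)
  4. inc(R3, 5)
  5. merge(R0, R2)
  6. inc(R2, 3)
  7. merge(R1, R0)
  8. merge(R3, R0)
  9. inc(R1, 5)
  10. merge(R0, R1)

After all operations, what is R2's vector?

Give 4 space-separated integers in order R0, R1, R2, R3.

Op 1: merge R2<->R0 -> R2=(0,0,0,0) R0=(0,0,0,0)
Op 2: merge R1<->R2 -> R1=(0,0,0,0) R2=(0,0,0,0)
Op 3: merge R2<->R1 -> R2=(0,0,0,0) R1=(0,0,0,0)
Op 4: inc R3 by 5 -> R3=(0,0,0,5) value=5
Op 5: merge R0<->R2 -> R0=(0,0,0,0) R2=(0,0,0,0)
Op 6: inc R2 by 3 -> R2=(0,0,3,0) value=3
Op 7: merge R1<->R0 -> R1=(0,0,0,0) R0=(0,0,0,0)
Op 8: merge R3<->R0 -> R3=(0,0,0,5) R0=(0,0,0,5)
Op 9: inc R1 by 5 -> R1=(0,5,0,0) value=5
Op 10: merge R0<->R1 -> R0=(0,5,0,5) R1=(0,5,0,5)

Answer: 0 0 3 0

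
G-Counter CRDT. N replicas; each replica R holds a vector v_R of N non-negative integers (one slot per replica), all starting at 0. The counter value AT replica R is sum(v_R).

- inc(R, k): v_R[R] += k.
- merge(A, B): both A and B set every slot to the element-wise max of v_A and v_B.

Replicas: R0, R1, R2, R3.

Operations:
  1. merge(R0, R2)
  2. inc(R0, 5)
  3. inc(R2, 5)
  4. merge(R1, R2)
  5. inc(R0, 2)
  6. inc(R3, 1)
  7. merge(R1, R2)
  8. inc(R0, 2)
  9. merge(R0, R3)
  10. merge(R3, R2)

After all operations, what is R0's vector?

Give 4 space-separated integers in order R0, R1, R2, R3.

Answer: 9 0 0 1

Derivation:
Op 1: merge R0<->R2 -> R0=(0,0,0,0) R2=(0,0,0,0)
Op 2: inc R0 by 5 -> R0=(5,0,0,0) value=5
Op 3: inc R2 by 5 -> R2=(0,0,5,0) value=5
Op 4: merge R1<->R2 -> R1=(0,0,5,0) R2=(0,0,5,0)
Op 5: inc R0 by 2 -> R0=(7,0,0,0) value=7
Op 6: inc R3 by 1 -> R3=(0,0,0,1) value=1
Op 7: merge R1<->R2 -> R1=(0,0,5,0) R2=(0,0,5,0)
Op 8: inc R0 by 2 -> R0=(9,0,0,0) value=9
Op 9: merge R0<->R3 -> R0=(9,0,0,1) R3=(9,0,0,1)
Op 10: merge R3<->R2 -> R3=(9,0,5,1) R2=(9,0,5,1)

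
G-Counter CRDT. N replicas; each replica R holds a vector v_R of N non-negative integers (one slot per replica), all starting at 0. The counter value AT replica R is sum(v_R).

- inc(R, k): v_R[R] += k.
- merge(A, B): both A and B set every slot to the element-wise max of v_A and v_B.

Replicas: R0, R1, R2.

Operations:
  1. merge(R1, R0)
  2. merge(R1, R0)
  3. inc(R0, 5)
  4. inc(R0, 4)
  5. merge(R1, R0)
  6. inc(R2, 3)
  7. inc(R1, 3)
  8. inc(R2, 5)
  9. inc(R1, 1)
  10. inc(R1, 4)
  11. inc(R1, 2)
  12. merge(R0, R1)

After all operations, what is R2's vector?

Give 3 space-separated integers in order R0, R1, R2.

Answer: 0 0 8

Derivation:
Op 1: merge R1<->R0 -> R1=(0,0,0) R0=(0,0,0)
Op 2: merge R1<->R0 -> R1=(0,0,0) R0=(0,0,0)
Op 3: inc R0 by 5 -> R0=(5,0,0) value=5
Op 4: inc R0 by 4 -> R0=(9,0,0) value=9
Op 5: merge R1<->R0 -> R1=(9,0,0) R0=(9,0,0)
Op 6: inc R2 by 3 -> R2=(0,0,3) value=3
Op 7: inc R1 by 3 -> R1=(9,3,0) value=12
Op 8: inc R2 by 5 -> R2=(0,0,8) value=8
Op 9: inc R1 by 1 -> R1=(9,4,0) value=13
Op 10: inc R1 by 4 -> R1=(9,8,0) value=17
Op 11: inc R1 by 2 -> R1=(9,10,0) value=19
Op 12: merge R0<->R1 -> R0=(9,10,0) R1=(9,10,0)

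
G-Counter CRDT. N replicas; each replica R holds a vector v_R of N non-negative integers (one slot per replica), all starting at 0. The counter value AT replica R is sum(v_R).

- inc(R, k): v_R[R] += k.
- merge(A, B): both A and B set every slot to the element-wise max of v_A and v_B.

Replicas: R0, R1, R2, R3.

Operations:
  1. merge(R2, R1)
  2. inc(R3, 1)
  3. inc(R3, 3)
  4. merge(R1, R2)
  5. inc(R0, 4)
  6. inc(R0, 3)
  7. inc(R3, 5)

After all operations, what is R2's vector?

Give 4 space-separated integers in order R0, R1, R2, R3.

Answer: 0 0 0 0

Derivation:
Op 1: merge R2<->R1 -> R2=(0,0,0,0) R1=(0,0,0,0)
Op 2: inc R3 by 1 -> R3=(0,0,0,1) value=1
Op 3: inc R3 by 3 -> R3=(0,0,0,4) value=4
Op 4: merge R1<->R2 -> R1=(0,0,0,0) R2=(0,0,0,0)
Op 5: inc R0 by 4 -> R0=(4,0,0,0) value=4
Op 6: inc R0 by 3 -> R0=(7,0,0,0) value=7
Op 7: inc R3 by 5 -> R3=(0,0,0,9) value=9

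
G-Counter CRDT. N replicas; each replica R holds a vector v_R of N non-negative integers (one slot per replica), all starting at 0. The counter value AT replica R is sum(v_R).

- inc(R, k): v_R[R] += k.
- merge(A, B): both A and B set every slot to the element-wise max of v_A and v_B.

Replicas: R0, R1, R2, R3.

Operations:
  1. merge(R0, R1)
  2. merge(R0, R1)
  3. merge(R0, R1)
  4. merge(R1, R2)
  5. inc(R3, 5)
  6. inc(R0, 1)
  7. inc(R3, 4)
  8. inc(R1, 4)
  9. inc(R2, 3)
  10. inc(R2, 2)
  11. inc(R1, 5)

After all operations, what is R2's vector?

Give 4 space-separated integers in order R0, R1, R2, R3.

Answer: 0 0 5 0

Derivation:
Op 1: merge R0<->R1 -> R0=(0,0,0,0) R1=(0,0,0,0)
Op 2: merge R0<->R1 -> R0=(0,0,0,0) R1=(0,0,0,0)
Op 3: merge R0<->R1 -> R0=(0,0,0,0) R1=(0,0,0,0)
Op 4: merge R1<->R2 -> R1=(0,0,0,0) R2=(0,0,0,0)
Op 5: inc R3 by 5 -> R3=(0,0,0,5) value=5
Op 6: inc R0 by 1 -> R0=(1,0,0,0) value=1
Op 7: inc R3 by 4 -> R3=(0,0,0,9) value=9
Op 8: inc R1 by 4 -> R1=(0,4,0,0) value=4
Op 9: inc R2 by 3 -> R2=(0,0,3,0) value=3
Op 10: inc R2 by 2 -> R2=(0,0,5,0) value=5
Op 11: inc R1 by 5 -> R1=(0,9,0,0) value=9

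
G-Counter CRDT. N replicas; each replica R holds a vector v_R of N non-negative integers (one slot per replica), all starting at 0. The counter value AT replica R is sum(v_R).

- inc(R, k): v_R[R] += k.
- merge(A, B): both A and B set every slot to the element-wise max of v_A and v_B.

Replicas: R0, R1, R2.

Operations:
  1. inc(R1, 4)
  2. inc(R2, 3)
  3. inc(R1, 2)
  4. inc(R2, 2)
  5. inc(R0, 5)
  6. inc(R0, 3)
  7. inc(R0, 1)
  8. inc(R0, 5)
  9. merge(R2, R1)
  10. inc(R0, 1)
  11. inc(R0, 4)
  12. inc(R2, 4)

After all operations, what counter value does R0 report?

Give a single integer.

Op 1: inc R1 by 4 -> R1=(0,4,0) value=4
Op 2: inc R2 by 3 -> R2=(0,0,3) value=3
Op 3: inc R1 by 2 -> R1=(0,6,0) value=6
Op 4: inc R2 by 2 -> R2=(0,0,5) value=5
Op 5: inc R0 by 5 -> R0=(5,0,0) value=5
Op 6: inc R0 by 3 -> R0=(8,0,0) value=8
Op 7: inc R0 by 1 -> R0=(9,0,0) value=9
Op 8: inc R0 by 5 -> R0=(14,0,0) value=14
Op 9: merge R2<->R1 -> R2=(0,6,5) R1=(0,6,5)
Op 10: inc R0 by 1 -> R0=(15,0,0) value=15
Op 11: inc R0 by 4 -> R0=(19,0,0) value=19
Op 12: inc R2 by 4 -> R2=(0,6,9) value=15

Answer: 19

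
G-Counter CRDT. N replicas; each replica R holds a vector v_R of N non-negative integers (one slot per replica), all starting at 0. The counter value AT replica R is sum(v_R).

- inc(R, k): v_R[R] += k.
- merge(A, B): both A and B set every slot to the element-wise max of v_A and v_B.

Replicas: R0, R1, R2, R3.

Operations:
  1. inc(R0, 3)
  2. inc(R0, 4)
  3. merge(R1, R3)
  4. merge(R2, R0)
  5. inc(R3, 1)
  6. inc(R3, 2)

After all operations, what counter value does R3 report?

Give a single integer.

Answer: 3

Derivation:
Op 1: inc R0 by 3 -> R0=(3,0,0,0) value=3
Op 2: inc R0 by 4 -> R0=(7,0,0,0) value=7
Op 3: merge R1<->R3 -> R1=(0,0,0,0) R3=(0,0,0,0)
Op 4: merge R2<->R0 -> R2=(7,0,0,0) R0=(7,0,0,0)
Op 5: inc R3 by 1 -> R3=(0,0,0,1) value=1
Op 6: inc R3 by 2 -> R3=(0,0,0,3) value=3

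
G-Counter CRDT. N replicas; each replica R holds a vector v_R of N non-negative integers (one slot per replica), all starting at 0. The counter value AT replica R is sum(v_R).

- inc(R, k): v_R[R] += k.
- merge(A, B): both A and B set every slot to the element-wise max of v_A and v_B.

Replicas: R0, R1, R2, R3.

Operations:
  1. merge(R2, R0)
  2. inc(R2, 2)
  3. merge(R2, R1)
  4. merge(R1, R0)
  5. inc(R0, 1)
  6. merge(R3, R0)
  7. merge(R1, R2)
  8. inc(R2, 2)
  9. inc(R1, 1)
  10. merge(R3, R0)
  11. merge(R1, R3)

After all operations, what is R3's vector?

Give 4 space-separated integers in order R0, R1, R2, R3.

Op 1: merge R2<->R0 -> R2=(0,0,0,0) R0=(0,0,0,0)
Op 2: inc R2 by 2 -> R2=(0,0,2,0) value=2
Op 3: merge R2<->R1 -> R2=(0,0,2,0) R1=(0,0,2,0)
Op 4: merge R1<->R0 -> R1=(0,0,2,0) R0=(0,0,2,0)
Op 5: inc R0 by 1 -> R0=(1,0,2,0) value=3
Op 6: merge R3<->R0 -> R3=(1,0,2,0) R0=(1,0,2,0)
Op 7: merge R1<->R2 -> R1=(0,0,2,0) R2=(0,0,2,0)
Op 8: inc R2 by 2 -> R2=(0,0,4,0) value=4
Op 9: inc R1 by 1 -> R1=(0,1,2,0) value=3
Op 10: merge R3<->R0 -> R3=(1,0,2,0) R0=(1,0,2,0)
Op 11: merge R1<->R3 -> R1=(1,1,2,0) R3=(1,1,2,0)

Answer: 1 1 2 0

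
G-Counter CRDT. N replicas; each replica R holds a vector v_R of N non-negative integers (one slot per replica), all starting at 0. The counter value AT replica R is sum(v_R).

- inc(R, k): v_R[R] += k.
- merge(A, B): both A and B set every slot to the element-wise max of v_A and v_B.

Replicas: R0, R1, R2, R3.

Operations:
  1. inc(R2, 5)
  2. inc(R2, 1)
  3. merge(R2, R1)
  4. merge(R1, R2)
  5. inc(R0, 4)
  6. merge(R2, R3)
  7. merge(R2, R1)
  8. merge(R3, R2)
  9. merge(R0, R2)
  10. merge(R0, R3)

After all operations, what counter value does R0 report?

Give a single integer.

Op 1: inc R2 by 5 -> R2=(0,0,5,0) value=5
Op 2: inc R2 by 1 -> R2=(0,0,6,0) value=6
Op 3: merge R2<->R1 -> R2=(0,0,6,0) R1=(0,0,6,0)
Op 4: merge R1<->R2 -> R1=(0,0,6,0) R2=(0,0,6,0)
Op 5: inc R0 by 4 -> R0=(4,0,0,0) value=4
Op 6: merge R2<->R3 -> R2=(0,0,6,0) R3=(0,0,6,0)
Op 7: merge R2<->R1 -> R2=(0,0,6,0) R1=(0,0,6,0)
Op 8: merge R3<->R2 -> R3=(0,0,6,0) R2=(0,0,6,0)
Op 9: merge R0<->R2 -> R0=(4,0,6,0) R2=(4,0,6,0)
Op 10: merge R0<->R3 -> R0=(4,0,6,0) R3=(4,0,6,0)

Answer: 10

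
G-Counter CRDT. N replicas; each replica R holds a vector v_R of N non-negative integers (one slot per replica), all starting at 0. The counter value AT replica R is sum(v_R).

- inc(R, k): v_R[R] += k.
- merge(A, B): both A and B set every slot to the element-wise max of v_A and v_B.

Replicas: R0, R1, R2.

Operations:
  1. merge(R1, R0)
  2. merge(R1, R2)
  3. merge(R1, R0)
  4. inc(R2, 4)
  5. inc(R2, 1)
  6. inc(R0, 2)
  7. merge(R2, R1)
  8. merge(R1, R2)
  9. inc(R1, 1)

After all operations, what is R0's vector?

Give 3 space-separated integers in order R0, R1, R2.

Op 1: merge R1<->R0 -> R1=(0,0,0) R0=(0,0,0)
Op 2: merge R1<->R2 -> R1=(0,0,0) R2=(0,0,0)
Op 3: merge R1<->R0 -> R1=(0,0,0) R0=(0,0,0)
Op 4: inc R2 by 4 -> R2=(0,0,4) value=4
Op 5: inc R2 by 1 -> R2=(0,0,5) value=5
Op 6: inc R0 by 2 -> R0=(2,0,0) value=2
Op 7: merge R2<->R1 -> R2=(0,0,5) R1=(0,0,5)
Op 8: merge R1<->R2 -> R1=(0,0,5) R2=(0,0,5)
Op 9: inc R1 by 1 -> R1=(0,1,5) value=6

Answer: 2 0 0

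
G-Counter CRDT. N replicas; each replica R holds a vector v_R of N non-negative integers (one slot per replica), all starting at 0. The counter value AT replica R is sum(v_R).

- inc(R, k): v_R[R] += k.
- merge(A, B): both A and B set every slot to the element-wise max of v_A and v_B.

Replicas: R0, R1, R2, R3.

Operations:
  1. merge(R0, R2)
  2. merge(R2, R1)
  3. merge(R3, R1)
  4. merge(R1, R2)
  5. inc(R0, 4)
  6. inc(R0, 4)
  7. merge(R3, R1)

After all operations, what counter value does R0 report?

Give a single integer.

Answer: 8

Derivation:
Op 1: merge R0<->R2 -> R0=(0,0,0,0) R2=(0,0,0,0)
Op 2: merge R2<->R1 -> R2=(0,0,0,0) R1=(0,0,0,0)
Op 3: merge R3<->R1 -> R3=(0,0,0,0) R1=(0,0,0,0)
Op 4: merge R1<->R2 -> R1=(0,0,0,0) R2=(0,0,0,0)
Op 5: inc R0 by 4 -> R0=(4,0,0,0) value=4
Op 6: inc R0 by 4 -> R0=(8,0,0,0) value=8
Op 7: merge R3<->R1 -> R3=(0,0,0,0) R1=(0,0,0,0)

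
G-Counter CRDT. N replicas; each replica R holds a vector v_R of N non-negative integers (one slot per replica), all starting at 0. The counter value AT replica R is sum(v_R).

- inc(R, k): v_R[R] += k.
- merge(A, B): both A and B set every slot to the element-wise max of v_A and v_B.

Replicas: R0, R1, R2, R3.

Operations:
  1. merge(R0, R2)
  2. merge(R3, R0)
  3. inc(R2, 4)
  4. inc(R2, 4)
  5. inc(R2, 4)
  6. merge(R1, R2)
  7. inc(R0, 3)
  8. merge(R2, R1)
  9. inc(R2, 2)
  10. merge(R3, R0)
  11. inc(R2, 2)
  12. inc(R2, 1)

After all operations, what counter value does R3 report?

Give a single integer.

Answer: 3

Derivation:
Op 1: merge R0<->R2 -> R0=(0,0,0,0) R2=(0,0,0,0)
Op 2: merge R3<->R0 -> R3=(0,0,0,0) R0=(0,0,0,0)
Op 3: inc R2 by 4 -> R2=(0,0,4,0) value=4
Op 4: inc R2 by 4 -> R2=(0,0,8,0) value=8
Op 5: inc R2 by 4 -> R2=(0,0,12,0) value=12
Op 6: merge R1<->R2 -> R1=(0,0,12,0) R2=(0,0,12,0)
Op 7: inc R0 by 3 -> R0=(3,0,0,0) value=3
Op 8: merge R2<->R1 -> R2=(0,0,12,0) R1=(0,0,12,0)
Op 9: inc R2 by 2 -> R2=(0,0,14,0) value=14
Op 10: merge R3<->R0 -> R3=(3,0,0,0) R0=(3,0,0,0)
Op 11: inc R2 by 2 -> R2=(0,0,16,0) value=16
Op 12: inc R2 by 1 -> R2=(0,0,17,0) value=17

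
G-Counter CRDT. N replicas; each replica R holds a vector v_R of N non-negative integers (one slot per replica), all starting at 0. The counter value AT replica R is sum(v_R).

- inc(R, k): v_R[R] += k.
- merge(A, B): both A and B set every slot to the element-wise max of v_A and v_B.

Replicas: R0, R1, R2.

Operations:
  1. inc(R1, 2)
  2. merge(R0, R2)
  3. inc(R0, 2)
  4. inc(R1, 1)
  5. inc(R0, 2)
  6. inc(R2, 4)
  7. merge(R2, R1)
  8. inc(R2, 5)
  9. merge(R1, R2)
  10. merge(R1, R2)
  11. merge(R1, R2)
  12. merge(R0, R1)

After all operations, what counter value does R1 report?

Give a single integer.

Op 1: inc R1 by 2 -> R1=(0,2,0) value=2
Op 2: merge R0<->R2 -> R0=(0,0,0) R2=(0,0,0)
Op 3: inc R0 by 2 -> R0=(2,0,0) value=2
Op 4: inc R1 by 1 -> R1=(0,3,0) value=3
Op 5: inc R0 by 2 -> R0=(4,0,0) value=4
Op 6: inc R2 by 4 -> R2=(0,0,4) value=4
Op 7: merge R2<->R1 -> R2=(0,3,4) R1=(0,3,4)
Op 8: inc R2 by 5 -> R2=(0,3,9) value=12
Op 9: merge R1<->R2 -> R1=(0,3,9) R2=(0,3,9)
Op 10: merge R1<->R2 -> R1=(0,3,9) R2=(0,3,9)
Op 11: merge R1<->R2 -> R1=(0,3,9) R2=(0,3,9)
Op 12: merge R0<->R1 -> R0=(4,3,9) R1=(4,3,9)

Answer: 16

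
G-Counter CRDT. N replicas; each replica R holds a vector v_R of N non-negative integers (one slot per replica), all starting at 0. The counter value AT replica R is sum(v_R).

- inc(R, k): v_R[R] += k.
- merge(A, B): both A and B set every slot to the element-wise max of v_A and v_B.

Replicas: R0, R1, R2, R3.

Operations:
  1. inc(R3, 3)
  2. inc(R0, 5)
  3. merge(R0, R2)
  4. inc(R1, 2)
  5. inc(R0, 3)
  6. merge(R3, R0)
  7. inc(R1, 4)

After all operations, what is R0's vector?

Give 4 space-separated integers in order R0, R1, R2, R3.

Op 1: inc R3 by 3 -> R3=(0,0,0,3) value=3
Op 2: inc R0 by 5 -> R0=(5,0,0,0) value=5
Op 3: merge R0<->R2 -> R0=(5,0,0,0) R2=(5,0,0,0)
Op 4: inc R1 by 2 -> R1=(0,2,0,0) value=2
Op 5: inc R0 by 3 -> R0=(8,0,0,0) value=8
Op 6: merge R3<->R0 -> R3=(8,0,0,3) R0=(8,0,0,3)
Op 7: inc R1 by 4 -> R1=(0,6,0,0) value=6

Answer: 8 0 0 3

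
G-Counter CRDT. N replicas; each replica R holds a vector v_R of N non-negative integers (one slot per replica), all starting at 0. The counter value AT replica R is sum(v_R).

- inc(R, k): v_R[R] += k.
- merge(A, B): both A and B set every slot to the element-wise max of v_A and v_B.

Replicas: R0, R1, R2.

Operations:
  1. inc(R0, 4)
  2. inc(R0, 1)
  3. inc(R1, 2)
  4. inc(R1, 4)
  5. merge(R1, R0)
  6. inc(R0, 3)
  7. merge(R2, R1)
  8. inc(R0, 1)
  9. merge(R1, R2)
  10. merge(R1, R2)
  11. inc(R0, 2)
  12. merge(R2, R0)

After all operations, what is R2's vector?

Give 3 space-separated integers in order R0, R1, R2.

Op 1: inc R0 by 4 -> R0=(4,0,0) value=4
Op 2: inc R0 by 1 -> R0=(5,0,0) value=5
Op 3: inc R1 by 2 -> R1=(0,2,0) value=2
Op 4: inc R1 by 4 -> R1=(0,6,0) value=6
Op 5: merge R1<->R0 -> R1=(5,6,0) R0=(5,6,0)
Op 6: inc R0 by 3 -> R0=(8,6,0) value=14
Op 7: merge R2<->R1 -> R2=(5,6,0) R1=(5,6,0)
Op 8: inc R0 by 1 -> R0=(9,6,0) value=15
Op 9: merge R1<->R2 -> R1=(5,6,0) R2=(5,6,0)
Op 10: merge R1<->R2 -> R1=(5,6,0) R2=(5,6,0)
Op 11: inc R0 by 2 -> R0=(11,6,0) value=17
Op 12: merge R2<->R0 -> R2=(11,6,0) R0=(11,6,0)

Answer: 11 6 0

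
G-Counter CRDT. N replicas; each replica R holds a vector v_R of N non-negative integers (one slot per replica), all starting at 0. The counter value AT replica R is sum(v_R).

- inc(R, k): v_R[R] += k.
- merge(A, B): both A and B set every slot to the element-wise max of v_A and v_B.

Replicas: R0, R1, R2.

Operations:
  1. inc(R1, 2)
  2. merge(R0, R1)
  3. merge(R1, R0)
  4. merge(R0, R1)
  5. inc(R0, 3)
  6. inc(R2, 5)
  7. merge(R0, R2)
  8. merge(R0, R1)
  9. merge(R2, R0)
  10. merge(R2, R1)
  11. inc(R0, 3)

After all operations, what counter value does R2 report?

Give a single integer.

Answer: 10

Derivation:
Op 1: inc R1 by 2 -> R1=(0,2,0) value=2
Op 2: merge R0<->R1 -> R0=(0,2,0) R1=(0,2,0)
Op 3: merge R1<->R0 -> R1=(0,2,0) R0=(0,2,0)
Op 4: merge R0<->R1 -> R0=(0,2,0) R1=(0,2,0)
Op 5: inc R0 by 3 -> R0=(3,2,0) value=5
Op 6: inc R2 by 5 -> R2=(0,0,5) value=5
Op 7: merge R0<->R2 -> R0=(3,2,5) R2=(3,2,5)
Op 8: merge R0<->R1 -> R0=(3,2,5) R1=(3,2,5)
Op 9: merge R2<->R0 -> R2=(3,2,5) R0=(3,2,5)
Op 10: merge R2<->R1 -> R2=(3,2,5) R1=(3,2,5)
Op 11: inc R0 by 3 -> R0=(6,2,5) value=13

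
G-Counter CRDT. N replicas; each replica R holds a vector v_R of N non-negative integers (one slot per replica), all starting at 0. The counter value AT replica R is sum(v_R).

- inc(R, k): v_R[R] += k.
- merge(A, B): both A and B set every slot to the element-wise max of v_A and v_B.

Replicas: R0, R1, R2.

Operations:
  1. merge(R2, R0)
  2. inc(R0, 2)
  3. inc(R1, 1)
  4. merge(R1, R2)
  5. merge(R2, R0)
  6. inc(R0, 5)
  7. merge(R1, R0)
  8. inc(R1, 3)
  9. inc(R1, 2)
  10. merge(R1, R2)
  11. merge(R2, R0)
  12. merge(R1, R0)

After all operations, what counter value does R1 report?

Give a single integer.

Op 1: merge R2<->R0 -> R2=(0,0,0) R0=(0,0,0)
Op 2: inc R0 by 2 -> R0=(2,0,0) value=2
Op 3: inc R1 by 1 -> R1=(0,1,0) value=1
Op 4: merge R1<->R2 -> R1=(0,1,0) R2=(0,1,0)
Op 5: merge R2<->R0 -> R2=(2,1,0) R0=(2,1,0)
Op 6: inc R0 by 5 -> R0=(7,1,0) value=8
Op 7: merge R1<->R0 -> R1=(7,1,0) R0=(7,1,0)
Op 8: inc R1 by 3 -> R1=(7,4,0) value=11
Op 9: inc R1 by 2 -> R1=(7,6,0) value=13
Op 10: merge R1<->R2 -> R1=(7,6,0) R2=(7,6,0)
Op 11: merge R2<->R0 -> R2=(7,6,0) R0=(7,6,0)
Op 12: merge R1<->R0 -> R1=(7,6,0) R0=(7,6,0)

Answer: 13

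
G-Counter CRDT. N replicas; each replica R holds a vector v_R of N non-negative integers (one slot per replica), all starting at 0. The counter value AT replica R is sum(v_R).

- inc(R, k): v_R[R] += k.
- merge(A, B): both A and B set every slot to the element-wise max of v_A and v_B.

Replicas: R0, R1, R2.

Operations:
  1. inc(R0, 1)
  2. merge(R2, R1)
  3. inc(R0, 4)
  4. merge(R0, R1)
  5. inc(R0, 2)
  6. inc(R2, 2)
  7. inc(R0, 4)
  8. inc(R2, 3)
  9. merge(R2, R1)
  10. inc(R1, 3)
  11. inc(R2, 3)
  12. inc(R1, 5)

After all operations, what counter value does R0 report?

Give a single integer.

Op 1: inc R0 by 1 -> R0=(1,0,0) value=1
Op 2: merge R2<->R1 -> R2=(0,0,0) R1=(0,0,0)
Op 3: inc R0 by 4 -> R0=(5,0,0) value=5
Op 4: merge R0<->R1 -> R0=(5,0,0) R1=(5,0,0)
Op 5: inc R0 by 2 -> R0=(7,0,0) value=7
Op 6: inc R2 by 2 -> R2=(0,0,2) value=2
Op 7: inc R0 by 4 -> R0=(11,0,0) value=11
Op 8: inc R2 by 3 -> R2=(0,0,5) value=5
Op 9: merge R2<->R1 -> R2=(5,0,5) R1=(5,0,5)
Op 10: inc R1 by 3 -> R1=(5,3,5) value=13
Op 11: inc R2 by 3 -> R2=(5,0,8) value=13
Op 12: inc R1 by 5 -> R1=(5,8,5) value=18

Answer: 11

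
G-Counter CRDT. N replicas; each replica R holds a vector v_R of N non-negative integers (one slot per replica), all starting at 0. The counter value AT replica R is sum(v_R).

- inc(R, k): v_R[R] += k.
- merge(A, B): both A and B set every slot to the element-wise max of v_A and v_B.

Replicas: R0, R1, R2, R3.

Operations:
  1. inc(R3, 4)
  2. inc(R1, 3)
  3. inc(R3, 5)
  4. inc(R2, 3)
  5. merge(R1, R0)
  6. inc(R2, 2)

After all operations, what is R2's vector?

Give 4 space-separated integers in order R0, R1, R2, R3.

Answer: 0 0 5 0

Derivation:
Op 1: inc R3 by 4 -> R3=(0,0,0,4) value=4
Op 2: inc R1 by 3 -> R1=(0,3,0,0) value=3
Op 3: inc R3 by 5 -> R3=(0,0,0,9) value=9
Op 4: inc R2 by 3 -> R2=(0,0,3,0) value=3
Op 5: merge R1<->R0 -> R1=(0,3,0,0) R0=(0,3,0,0)
Op 6: inc R2 by 2 -> R2=(0,0,5,0) value=5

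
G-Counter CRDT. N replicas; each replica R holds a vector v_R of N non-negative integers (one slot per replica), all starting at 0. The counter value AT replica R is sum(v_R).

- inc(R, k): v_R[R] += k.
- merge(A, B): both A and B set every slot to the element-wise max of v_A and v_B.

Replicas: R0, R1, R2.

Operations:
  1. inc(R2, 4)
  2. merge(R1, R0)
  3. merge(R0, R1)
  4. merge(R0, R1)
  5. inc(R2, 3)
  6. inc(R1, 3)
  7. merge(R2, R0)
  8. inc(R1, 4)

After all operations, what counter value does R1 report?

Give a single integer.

Answer: 7

Derivation:
Op 1: inc R2 by 4 -> R2=(0,0,4) value=4
Op 2: merge R1<->R0 -> R1=(0,0,0) R0=(0,0,0)
Op 3: merge R0<->R1 -> R0=(0,0,0) R1=(0,0,0)
Op 4: merge R0<->R1 -> R0=(0,0,0) R1=(0,0,0)
Op 5: inc R2 by 3 -> R2=(0,0,7) value=7
Op 6: inc R1 by 3 -> R1=(0,3,0) value=3
Op 7: merge R2<->R0 -> R2=(0,0,7) R0=(0,0,7)
Op 8: inc R1 by 4 -> R1=(0,7,0) value=7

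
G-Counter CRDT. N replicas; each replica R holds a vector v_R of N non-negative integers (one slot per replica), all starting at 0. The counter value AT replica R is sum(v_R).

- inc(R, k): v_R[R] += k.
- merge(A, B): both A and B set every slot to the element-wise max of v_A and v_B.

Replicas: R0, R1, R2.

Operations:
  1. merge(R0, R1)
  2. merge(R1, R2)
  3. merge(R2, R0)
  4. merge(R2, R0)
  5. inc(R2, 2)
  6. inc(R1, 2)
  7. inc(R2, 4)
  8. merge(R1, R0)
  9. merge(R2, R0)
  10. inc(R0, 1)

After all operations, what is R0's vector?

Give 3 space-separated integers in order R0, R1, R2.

Op 1: merge R0<->R1 -> R0=(0,0,0) R1=(0,0,0)
Op 2: merge R1<->R2 -> R1=(0,0,0) R2=(0,0,0)
Op 3: merge R2<->R0 -> R2=(0,0,0) R0=(0,0,0)
Op 4: merge R2<->R0 -> R2=(0,0,0) R0=(0,0,0)
Op 5: inc R2 by 2 -> R2=(0,0,2) value=2
Op 6: inc R1 by 2 -> R1=(0,2,0) value=2
Op 7: inc R2 by 4 -> R2=(0,0,6) value=6
Op 8: merge R1<->R0 -> R1=(0,2,0) R0=(0,2,0)
Op 9: merge R2<->R0 -> R2=(0,2,6) R0=(0,2,6)
Op 10: inc R0 by 1 -> R0=(1,2,6) value=9

Answer: 1 2 6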